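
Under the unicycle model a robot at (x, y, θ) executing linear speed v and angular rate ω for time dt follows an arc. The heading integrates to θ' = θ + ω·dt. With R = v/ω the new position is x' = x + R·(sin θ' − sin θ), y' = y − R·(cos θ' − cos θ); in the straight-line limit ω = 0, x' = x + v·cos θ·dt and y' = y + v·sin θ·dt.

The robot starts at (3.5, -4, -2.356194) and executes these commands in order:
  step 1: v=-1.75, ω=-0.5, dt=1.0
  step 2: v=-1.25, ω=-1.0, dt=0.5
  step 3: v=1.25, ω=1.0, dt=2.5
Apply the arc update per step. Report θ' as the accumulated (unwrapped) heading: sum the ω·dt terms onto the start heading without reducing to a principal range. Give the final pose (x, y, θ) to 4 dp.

(4.3972, -5.1350, -0.8562)

step 1: θ'=-2.8562 (R=3.5000) → pose (4.9895, -3.1164, -2.8562)
step 2: θ'=-3.3562 (R=1.2500) → pose (5.6076, -3.0946, -3.3562)
step 3: θ'=-0.8562 (R=1.2500) → pose (4.3972, -5.1350, -0.8562)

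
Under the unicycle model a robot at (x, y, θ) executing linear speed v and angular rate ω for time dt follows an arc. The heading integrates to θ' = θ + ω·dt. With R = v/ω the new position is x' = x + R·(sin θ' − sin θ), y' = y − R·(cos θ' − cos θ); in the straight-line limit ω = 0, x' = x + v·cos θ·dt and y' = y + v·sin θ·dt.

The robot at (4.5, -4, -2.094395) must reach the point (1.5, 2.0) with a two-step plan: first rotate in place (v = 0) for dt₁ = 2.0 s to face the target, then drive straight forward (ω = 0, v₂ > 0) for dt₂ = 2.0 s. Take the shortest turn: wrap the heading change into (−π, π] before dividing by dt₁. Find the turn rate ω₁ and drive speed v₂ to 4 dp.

ω₁ = -1.0772, v₂ = 3.3541

heading to target = atan2(2−-4, 1.5−4.5) = 2.0344
Δθ = wrap(2.0344 − -2.0944) = -2.1543; ω₁ = Δθ/dt₁ = -1.0772
distance = √((1.5−4.5)² + (2−-4)²) = 6.7082; v₂ = distance/dt₂ = 3.3541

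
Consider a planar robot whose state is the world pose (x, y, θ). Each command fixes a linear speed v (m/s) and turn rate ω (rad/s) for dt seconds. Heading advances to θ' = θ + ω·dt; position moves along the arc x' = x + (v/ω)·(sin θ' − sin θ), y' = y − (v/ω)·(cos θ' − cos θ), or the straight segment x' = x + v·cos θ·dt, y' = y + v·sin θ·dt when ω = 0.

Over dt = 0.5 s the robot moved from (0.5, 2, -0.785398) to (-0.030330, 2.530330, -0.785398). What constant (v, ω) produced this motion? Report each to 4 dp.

Δθ = -0.785398 − -0.785398 = 0.000000
ω = Δθ/dt = 0.000000/0.5 = 0.0000
ω = 0 → v = (Δx·cos θ + Δy·sin θ)/dt = -1.5000

v = -1.5000, ω = 0.0000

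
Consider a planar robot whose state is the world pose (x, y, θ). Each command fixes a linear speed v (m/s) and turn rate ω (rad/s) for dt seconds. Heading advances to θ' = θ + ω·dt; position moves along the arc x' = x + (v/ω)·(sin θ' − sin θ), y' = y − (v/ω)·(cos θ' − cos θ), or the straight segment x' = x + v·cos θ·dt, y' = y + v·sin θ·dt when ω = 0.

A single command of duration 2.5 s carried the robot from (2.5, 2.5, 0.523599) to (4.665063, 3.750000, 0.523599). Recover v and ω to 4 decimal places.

Δθ = 0.523599 − 0.523599 = 0.000000
ω = Δθ/dt = 0.000000/2.5 = 0.0000
ω = 0 → v = (Δx·cos θ + Δy·sin θ)/dt = 1.0000

v = 1.0000, ω = 0.0000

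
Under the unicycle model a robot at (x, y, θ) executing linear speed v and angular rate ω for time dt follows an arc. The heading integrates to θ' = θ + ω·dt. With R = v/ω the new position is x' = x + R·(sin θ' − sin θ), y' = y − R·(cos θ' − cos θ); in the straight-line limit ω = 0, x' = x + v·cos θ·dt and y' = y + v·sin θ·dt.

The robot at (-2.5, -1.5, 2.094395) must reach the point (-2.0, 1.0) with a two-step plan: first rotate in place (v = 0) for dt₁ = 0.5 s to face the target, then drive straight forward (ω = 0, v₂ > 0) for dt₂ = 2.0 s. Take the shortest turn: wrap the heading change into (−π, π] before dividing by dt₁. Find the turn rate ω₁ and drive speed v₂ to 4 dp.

heading to target = atan2(1−-1.5, -2−-2.5) = 1.3734
Δθ = wrap(1.3734 − 2.0944) = -0.7210; ω₁ = Δθ/dt₁ = -1.4420
distance = √((-2−-2.5)² + (1−-1.5)²) = 2.5495; v₂ = distance/dt₂ = 1.2748

ω₁ = -1.4420, v₂ = 1.2748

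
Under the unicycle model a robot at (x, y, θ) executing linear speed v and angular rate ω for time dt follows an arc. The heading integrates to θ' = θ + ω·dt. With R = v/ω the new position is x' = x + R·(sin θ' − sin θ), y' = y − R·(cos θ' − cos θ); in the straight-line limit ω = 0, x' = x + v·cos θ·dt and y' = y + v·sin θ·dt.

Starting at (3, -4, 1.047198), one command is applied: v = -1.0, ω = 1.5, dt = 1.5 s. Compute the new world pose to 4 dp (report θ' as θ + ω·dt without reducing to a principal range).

(3.6807, -4.9919, 3.2972)

θ' = 1.0472 + 1.5·1.5 = 3.2972
R = v/ω = -1.0/1.5 = -0.6667
x' = 3 + -0.6667·(sin 3.2972 − sin 1.0472) = 3.6807
y' = -4 − -0.6667·(cos 3.2972 − cos 1.0472) = -4.9919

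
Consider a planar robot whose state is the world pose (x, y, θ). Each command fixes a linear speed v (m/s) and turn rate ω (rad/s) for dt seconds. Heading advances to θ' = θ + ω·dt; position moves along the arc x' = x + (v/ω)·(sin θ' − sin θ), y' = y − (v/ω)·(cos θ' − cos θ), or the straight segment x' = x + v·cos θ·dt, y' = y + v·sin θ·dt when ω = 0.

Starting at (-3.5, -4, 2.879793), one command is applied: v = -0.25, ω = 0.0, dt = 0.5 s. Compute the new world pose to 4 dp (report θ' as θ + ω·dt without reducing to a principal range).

(-3.3793, -4.0324, 2.8798)

θ' = 2.8798 + 0.0·0.5 = 2.8798
ω = 0 → straight: x' = -3.5 + -0.25·cos(2.8798)·0.5 = -3.3793
y' = -4 + -0.25·sin(2.8798)·0.5 = -4.0324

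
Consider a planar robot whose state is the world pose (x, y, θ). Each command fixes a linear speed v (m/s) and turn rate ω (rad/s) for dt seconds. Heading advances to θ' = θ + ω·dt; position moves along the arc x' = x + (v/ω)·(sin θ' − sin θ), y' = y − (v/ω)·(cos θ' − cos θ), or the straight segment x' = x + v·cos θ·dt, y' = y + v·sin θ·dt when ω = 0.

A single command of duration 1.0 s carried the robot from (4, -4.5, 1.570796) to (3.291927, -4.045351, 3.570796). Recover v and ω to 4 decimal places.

Δθ = 3.570796 − 1.570796 = 2.000000
ω = Δθ/dt = 2.000000/1.0 = 2.0000
R = Δx/(sin θ' − sin θ) = 0.5000
v = R·ω = 0.5000·2.0000 = 1.0000

v = 1.0000, ω = 2.0000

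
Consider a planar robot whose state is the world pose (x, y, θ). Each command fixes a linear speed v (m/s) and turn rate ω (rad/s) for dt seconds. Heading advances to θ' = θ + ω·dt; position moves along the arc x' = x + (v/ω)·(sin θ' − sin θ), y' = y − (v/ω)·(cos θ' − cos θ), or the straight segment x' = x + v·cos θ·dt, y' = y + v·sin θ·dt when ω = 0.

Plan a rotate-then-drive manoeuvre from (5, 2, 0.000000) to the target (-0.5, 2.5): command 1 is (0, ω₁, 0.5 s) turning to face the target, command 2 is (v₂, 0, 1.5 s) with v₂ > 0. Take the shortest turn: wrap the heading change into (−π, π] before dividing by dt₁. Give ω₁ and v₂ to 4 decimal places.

ω₁ = 6.1019, v₂ = 3.6818

heading to target = atan2(2.5−2, -0.5−5) = 3.0509
Δθ = wrap(3.0509 − 0.0000) = 3.0509; ω₁ = Δθ/dt₁ = 6.1019
distance = √((-0.5−5)² + (2.5−2)²) = 5.5227; v₂ = distance/dt₂ = 3.6818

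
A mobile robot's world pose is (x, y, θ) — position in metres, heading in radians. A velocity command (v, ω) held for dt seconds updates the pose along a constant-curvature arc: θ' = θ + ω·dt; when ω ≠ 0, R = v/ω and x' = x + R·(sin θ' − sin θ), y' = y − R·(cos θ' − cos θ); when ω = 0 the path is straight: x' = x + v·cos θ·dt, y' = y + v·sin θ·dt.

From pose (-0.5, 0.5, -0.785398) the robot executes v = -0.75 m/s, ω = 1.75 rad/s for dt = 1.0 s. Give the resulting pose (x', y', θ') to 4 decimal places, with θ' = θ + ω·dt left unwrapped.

θ' = -0.7854 + 1.75·1.0 = 0.9646
R = v/ω = -0.75/1.75 = -0.4286
x' = -0.5 + -0.4286·(sin 0.9646 − sin -0.7854) = -1.1553
y' = 0.5 − -0.4286·(cos 0.9646 − cos -0.7854) = 0.4411

(-1.1553, 0.4411, 0.9646)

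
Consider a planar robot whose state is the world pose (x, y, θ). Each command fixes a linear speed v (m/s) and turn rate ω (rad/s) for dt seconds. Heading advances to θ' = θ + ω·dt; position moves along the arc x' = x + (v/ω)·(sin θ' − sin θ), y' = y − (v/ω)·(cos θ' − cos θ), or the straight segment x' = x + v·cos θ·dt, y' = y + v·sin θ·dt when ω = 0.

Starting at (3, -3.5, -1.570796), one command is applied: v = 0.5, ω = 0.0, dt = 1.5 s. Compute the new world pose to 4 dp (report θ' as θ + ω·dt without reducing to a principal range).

θ' = -1.5708 + 0.0·1.5 = -1.5708
ω = 0 → straight: x' = 3 + 0.5·cos(-1.5708)·1.5 = 3.0000
y' = -3.5 + 0.5·sin(-1.5708)·1.5 = -4.2500

(3.0000, -4.2500, -1.5708)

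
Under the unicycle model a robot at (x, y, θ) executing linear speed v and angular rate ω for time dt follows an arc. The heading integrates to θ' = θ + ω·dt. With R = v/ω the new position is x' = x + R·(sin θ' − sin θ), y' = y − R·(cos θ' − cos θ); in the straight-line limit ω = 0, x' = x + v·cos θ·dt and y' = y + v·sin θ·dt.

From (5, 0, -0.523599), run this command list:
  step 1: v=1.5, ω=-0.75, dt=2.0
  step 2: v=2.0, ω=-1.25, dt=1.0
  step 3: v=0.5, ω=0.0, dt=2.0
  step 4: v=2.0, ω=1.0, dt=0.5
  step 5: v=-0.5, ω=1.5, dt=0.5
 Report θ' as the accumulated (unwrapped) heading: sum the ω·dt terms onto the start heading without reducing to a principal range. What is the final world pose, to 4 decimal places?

step 1: θ'=-2.0236 (R=-2.0000) → pose (5.7984, -2.6070, -2.0236)
step 2: θ'=-3.2736 (R=-1.6000) → pose (4.1491, -3.4931, -3.2736)
step 3: θ'=-3.2736 (straight) → pose (3.1578, -3.3615, -3.2736)
step 4: θ'=-2.7736 (R=2.0000) → pose (2.1751, -3.4780, -2.7736)
step 5: θ'=-2.0236 (R=-0.3333) → pose (2.3549, -3.3128, -2.0236)

(2.3549, -3.3128, -2.0236)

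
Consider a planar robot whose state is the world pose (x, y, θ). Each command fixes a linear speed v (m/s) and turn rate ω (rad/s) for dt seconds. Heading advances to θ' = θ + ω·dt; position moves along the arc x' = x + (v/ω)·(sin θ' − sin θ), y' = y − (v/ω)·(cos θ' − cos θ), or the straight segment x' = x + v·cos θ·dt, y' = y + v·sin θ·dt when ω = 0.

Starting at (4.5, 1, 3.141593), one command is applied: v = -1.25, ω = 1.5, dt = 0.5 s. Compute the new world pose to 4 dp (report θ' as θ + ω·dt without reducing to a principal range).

θ' = 3.1416 + 1.5·0.5 = 3.8916
R = v/ω = -1.25/1.5 = -0.8333
x' = 4.5 + -0.8333·(sin 3.8916 − sin 3.1416) = 5.0680
y' = 1 − -0.8333·(cos 3.8916 − cos 3.1416) = 1.2236

(5.0680, 1.2236, 3.8916)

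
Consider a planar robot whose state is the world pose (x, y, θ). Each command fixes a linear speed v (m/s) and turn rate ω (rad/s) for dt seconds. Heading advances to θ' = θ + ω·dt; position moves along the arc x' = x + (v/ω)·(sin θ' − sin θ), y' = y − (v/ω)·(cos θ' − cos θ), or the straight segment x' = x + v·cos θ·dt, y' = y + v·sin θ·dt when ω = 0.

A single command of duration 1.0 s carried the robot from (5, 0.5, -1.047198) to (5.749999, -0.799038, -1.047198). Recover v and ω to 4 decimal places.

v = 1.5000, ω = 0.0000

Δθ = -1.047198 − -1.047198 = 0.000000
ω = Δθ/dt = 0.000000/1.0 = 0.0000
ω = 0 → v = (Δx·cos θ + Δy·sin θ)/dt = 1.5000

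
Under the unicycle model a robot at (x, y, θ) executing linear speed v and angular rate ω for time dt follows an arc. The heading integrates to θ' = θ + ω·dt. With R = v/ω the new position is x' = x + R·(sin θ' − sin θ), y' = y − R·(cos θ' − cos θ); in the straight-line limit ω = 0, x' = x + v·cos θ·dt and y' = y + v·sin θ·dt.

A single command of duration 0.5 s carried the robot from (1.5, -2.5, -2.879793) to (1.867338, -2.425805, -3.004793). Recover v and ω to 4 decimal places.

v = -0.7500, ω = -0.2500

Δθ = -3.004793 − -2.879793 = -0.125000
ω = Δθ/dt = -0.125000/0.5 = -0.2500
R = Δx/(sin θ' − sin θ) = 3.0000
v = R·ω = 3.0000·-0.2500 = -0.7500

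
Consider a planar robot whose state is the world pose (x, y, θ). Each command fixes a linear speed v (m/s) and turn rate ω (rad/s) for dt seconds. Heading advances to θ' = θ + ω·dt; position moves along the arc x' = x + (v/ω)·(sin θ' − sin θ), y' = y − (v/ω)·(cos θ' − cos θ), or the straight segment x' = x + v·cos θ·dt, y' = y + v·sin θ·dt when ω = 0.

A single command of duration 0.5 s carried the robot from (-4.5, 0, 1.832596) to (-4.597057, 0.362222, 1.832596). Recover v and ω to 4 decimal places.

v = 0.7500, ω = 0.0000

Δθ = 1.832596 − 1.832596 = 0.000000
ω = Δθ/dt = 0.000000/0.5 = 0.0000
ω = 0 → v = (Δx·cos θ + Δy·sin θ)/dt = 0.7500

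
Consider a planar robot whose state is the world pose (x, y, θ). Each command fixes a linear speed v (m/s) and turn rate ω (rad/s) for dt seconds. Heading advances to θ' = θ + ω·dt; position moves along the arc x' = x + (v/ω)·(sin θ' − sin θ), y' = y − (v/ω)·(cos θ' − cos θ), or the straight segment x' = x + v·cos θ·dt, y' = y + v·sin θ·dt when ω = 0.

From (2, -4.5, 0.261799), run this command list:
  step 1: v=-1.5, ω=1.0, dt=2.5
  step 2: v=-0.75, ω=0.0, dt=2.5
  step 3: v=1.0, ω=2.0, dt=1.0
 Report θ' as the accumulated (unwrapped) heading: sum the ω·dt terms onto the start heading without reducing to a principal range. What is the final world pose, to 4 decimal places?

(2.8888, -8.5262, 4.7618)

step 1: θ'=2.7618 (R=-1.5000) → pose (1.8321, -7.3420, 2.7618)
step 2: θ'=2.7618 (straight) → pose (3.5735, -8.0371, 2.7618)
step 3: θ'=4.7618 (R=0.5000) → pose (2.8888, -8.5262, 4.7618)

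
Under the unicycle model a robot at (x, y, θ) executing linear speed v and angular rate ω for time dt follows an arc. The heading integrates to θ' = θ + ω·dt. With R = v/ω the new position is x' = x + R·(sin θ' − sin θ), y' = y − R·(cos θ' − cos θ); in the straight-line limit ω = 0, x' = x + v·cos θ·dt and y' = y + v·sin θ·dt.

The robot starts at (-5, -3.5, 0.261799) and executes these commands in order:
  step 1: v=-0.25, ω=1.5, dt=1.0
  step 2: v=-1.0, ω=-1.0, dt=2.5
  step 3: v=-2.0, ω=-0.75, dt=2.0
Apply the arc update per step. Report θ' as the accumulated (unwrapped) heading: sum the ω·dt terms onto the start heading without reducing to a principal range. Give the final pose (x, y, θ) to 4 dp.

(-7.0752, -0.9991, -2.2382)

step 1: θ'=1.7618 (R=-0.1667) → pose (-5.1205, -3.6926, 1.7618)
step 2: θ'=-0.7382 (R=1.0000) → pose (-6.7753, -4.6222, -0.7382)
step 3: θ'=-2.2382 (R=2.6667) → pose (-7.0752, -0.9991, -2.2382)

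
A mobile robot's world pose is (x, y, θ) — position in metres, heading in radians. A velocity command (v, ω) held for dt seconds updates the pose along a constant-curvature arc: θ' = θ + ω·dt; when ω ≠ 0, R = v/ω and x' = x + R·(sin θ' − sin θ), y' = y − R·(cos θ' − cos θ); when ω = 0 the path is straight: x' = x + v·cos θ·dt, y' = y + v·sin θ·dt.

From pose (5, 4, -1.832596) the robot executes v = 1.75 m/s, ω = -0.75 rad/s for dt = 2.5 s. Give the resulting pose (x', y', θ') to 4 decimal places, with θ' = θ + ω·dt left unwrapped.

(1.4949, 2.6345, -3.7076)

θ' = -1.8326 + -0.75·2.5 = -3.7076
R = v/ω = 1.75/-0.75 = -2.3333
x' = 5 + -2.3333·(sin -3.7076 − sin -1.8326) = 1.4949
y' = 4 − -2.3333·(cos -3.7076 − cos -1.8326) = 2.6345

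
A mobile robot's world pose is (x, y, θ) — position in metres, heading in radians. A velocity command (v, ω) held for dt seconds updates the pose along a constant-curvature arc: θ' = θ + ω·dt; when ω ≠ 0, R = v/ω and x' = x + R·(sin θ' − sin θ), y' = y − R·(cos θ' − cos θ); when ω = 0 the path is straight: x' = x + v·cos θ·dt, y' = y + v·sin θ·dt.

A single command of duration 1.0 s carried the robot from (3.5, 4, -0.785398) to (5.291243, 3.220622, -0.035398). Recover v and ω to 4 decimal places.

Δθ = -0.035398 − -0.785398 = 0.750000
ω = Δθ/dt = 0.750000/1.0 = 0.7500
R = Δx/(sin θ' − sin θ) = 2.6667
v = R·ω = 2.6667·0.7500 = 2.0000

v = 2.0000, ω = 0.7500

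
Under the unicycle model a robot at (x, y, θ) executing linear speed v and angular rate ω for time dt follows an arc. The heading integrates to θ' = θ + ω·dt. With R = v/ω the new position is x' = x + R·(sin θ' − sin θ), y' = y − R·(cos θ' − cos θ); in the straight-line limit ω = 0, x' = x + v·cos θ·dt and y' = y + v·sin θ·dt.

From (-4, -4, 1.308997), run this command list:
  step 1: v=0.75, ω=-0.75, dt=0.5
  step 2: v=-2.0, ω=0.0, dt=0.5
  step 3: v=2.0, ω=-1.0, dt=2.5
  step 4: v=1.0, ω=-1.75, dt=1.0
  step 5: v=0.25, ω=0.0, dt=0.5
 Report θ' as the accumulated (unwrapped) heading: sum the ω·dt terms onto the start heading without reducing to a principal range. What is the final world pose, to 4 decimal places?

step 1: θ'=0.9340 (R=-1.0000) → pose (-3.8381, -3.6642, 0.9340)
step 2: θ'=0.9340 (straight) → pose (-4.4327, -4.4682, 0.9340)
step 3: θ'=-1.5660 (R=-2.0000) → pose (-0.8247, -5.6479, -1.5660)
step 4: θ'=-3.3160 (R=-0.5714) → pose (-1.4953, -6.2134, -3.3160)
step 5: θ'=-3.3160 (straight) → pose (-1.6184, -6.1917, -3.3160)

(-1.6184, -6.1917, -3.3160)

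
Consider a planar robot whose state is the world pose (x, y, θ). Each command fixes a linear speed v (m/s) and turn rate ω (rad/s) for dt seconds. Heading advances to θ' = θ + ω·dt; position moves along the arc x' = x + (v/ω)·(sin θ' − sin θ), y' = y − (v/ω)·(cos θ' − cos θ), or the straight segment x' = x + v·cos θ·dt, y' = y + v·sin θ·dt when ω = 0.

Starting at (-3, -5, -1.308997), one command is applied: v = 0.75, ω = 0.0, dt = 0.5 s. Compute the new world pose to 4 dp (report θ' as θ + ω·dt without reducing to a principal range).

(-2.9029, -5.3622, -1.3090)

θ' = -1.3090 + 0.0·0.5 = -1.3090
ω = 0 → straight: x' = -3 + 0.75·cos(-1.3090)·0.5 = -2.9029
y' = -5 + 0.75·sin(-1.3090)·0.5 = -5.3622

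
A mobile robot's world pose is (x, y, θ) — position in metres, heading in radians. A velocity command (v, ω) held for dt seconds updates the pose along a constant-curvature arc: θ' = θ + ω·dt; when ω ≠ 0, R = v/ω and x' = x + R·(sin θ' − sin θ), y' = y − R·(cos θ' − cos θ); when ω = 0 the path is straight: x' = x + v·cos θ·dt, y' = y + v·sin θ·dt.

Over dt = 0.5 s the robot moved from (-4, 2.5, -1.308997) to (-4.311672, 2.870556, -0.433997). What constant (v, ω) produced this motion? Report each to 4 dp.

v = -1.0000, ω = 1.7500

Δθ = -0.433997 − -1.308997 = 0.875000
ω = Δθ/dt = 0.875000/0.5 = 1.7500
R = −Δy/(cos θ' − cos θ) = -0.5714
v = R·ω = -0.5714·1.7500 = -1.0000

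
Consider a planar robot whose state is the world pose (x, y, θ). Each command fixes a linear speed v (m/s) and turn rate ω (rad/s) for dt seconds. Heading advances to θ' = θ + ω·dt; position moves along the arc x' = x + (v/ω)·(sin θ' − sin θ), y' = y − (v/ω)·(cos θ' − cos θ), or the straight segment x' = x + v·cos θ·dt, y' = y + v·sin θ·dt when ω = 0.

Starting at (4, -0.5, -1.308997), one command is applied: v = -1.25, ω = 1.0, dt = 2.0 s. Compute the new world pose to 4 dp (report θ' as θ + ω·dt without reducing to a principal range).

(1.9960, 0.1397, 0.6910)

θ' = -1.3090 + 1.0·2.0 = 0.6910
R = v/ω = -1.25/1.0 = -1.2500
x' = 4 + -1.2500·(sin 0.6910 − sin -1.3090) = 1.9960
y' = -0.5 − -1.2500·(cos 0.6910 − cos -1.3090) = 0.1397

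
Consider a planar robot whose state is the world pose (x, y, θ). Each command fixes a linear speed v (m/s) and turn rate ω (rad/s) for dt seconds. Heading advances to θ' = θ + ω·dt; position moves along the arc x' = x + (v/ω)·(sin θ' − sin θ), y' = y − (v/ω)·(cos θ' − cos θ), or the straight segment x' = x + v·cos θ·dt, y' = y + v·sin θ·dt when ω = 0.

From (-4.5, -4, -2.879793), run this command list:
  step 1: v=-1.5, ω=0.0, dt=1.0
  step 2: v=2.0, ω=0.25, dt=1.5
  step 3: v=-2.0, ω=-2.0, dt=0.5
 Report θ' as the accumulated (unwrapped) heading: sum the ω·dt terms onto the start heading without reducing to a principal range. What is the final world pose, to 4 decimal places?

step 1: θ'=-2.8798 (straight) → pose (-3.0511, -3.6118, -2.8798)
step 2: θ'=-2.5048 (R=8.0000) → pose (-5.7376, -4.9072, -2.5048)
step 3: θ'=-3.5048 (R=1.0000) → pose (-4.7877, -4.7764, -3.5048)

(-4.7877, -4.7764, -3.5048)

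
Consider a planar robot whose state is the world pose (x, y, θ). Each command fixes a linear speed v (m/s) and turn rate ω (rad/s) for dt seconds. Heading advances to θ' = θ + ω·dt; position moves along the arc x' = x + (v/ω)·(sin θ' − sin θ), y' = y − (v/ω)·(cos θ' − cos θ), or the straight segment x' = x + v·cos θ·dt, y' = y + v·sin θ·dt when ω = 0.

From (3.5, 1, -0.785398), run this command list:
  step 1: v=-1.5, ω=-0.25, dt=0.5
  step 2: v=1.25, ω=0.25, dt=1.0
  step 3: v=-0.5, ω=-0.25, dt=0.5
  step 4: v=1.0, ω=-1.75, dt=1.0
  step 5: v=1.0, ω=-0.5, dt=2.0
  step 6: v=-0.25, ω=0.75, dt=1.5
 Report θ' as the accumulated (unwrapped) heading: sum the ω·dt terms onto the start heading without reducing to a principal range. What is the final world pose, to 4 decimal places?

(2.0635, -0.1715, -2.4104)

step 1: θ'=-0.9104 (R=6.0000) → pose (3.0042, 1.5621, -0.9104)
step 2: θ'=-0.6604 (R=5.0000) → pose (3.8857, 0.6805, -0.6604)
step 3: θ'=-0.7854 (R=2.0000) → pose (3.6984, 0.8458, -0.7854)
step 4: θ'=-2.5354 (R=-0.5714) → pose (3.6199, -0.0279, -2.5354)
step 5: θ'=-3.5354 (R=-2.0000) → pose (1.7130, -0.2312, -3.5354)
step 6: θ'=-2.4104 (R=-0.3333) → pose (2.0635, -0.1715, -2.4104)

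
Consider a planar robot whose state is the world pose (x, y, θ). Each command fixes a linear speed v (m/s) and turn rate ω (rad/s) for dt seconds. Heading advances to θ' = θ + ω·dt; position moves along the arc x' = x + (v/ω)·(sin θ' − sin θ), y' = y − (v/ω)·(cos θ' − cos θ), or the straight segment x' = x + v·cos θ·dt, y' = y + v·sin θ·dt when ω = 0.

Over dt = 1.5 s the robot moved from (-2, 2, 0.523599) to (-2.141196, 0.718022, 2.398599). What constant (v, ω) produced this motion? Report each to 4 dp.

Δθ = 2.398599 − 0.523599 = 1.875000
ω = Δθ/dt = 1.875000/1.5 = 1.2500
R = −Δy/(cos θ' − cos θ) = -0.8000
v = R·ω = -0.8000·1.2500 = -1.0000

v = -1.0000, ω = 1.2500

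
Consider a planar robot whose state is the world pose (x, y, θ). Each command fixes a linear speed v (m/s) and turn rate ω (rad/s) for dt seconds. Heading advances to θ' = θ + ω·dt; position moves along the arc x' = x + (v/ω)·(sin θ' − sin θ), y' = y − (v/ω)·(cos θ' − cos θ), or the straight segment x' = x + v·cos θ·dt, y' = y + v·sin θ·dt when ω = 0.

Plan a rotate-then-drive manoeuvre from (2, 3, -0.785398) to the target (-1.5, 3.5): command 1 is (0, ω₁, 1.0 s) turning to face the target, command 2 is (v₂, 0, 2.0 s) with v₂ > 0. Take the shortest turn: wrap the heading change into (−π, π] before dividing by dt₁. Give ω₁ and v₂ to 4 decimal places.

heading to target = atan2(3.5−3, -1.5−2) = 2.9997
Δθ = wrap(2.9997 − -0.7854) = -2.4981; ω₁ = Δθ/dt₁ = -2.4981
distance = √((-1.5−2)² + (3.5−3)²) = 3.5355; v₂ = distance/dt₂ = 1.7678

ω₁ = -2.4981, v₂ = 1.7678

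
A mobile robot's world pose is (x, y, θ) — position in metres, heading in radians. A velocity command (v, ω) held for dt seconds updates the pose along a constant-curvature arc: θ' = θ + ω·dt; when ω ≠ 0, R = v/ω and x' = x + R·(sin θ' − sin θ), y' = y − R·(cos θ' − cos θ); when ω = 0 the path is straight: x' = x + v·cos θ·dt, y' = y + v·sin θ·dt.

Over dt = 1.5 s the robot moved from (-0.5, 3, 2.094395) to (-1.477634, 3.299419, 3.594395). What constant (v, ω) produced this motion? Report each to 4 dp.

v = 0.7500, ω = 1.0000

Δθ = 3.594395 − 2.094395 = 1.500000
ω = Δθ/dt = 1.500000/1.5 = 1.0000
R = Δx/(sin θ' − sin θ) = 0.7500
v = R·ω = 0.7500·1.0000 = 0.7500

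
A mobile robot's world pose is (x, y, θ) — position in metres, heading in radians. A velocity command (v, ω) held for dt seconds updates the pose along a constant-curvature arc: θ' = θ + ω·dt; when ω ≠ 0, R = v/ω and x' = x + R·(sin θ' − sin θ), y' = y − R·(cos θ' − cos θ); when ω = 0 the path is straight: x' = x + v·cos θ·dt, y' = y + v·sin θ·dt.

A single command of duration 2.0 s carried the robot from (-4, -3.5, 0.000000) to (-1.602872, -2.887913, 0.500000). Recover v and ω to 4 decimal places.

Δθ = 0.500000 − 0.000000 = 0.500000
ω = Δθ/dt = 0.500000/2.0 = 0.2500
R = Δx/(sin θ' − sin θ) = 5.0000
v = R·ω = 5.0000·0.2500 = 1.2500

v = 1.2500, ω = 0.2500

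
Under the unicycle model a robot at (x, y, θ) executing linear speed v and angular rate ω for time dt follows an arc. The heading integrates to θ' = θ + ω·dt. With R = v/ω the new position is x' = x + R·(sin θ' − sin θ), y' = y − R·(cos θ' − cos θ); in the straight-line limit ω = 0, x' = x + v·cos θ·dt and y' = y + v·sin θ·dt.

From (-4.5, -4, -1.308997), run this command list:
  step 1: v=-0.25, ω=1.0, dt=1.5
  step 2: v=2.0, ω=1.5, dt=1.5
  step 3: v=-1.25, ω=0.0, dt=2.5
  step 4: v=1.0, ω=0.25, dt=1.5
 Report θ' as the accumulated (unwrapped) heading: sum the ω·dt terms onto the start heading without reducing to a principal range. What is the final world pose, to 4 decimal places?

(-3.0928, -2.7735, 2.8160)

step 1: θ'=0.1910 (R=-0.2500) → pose (-4.7889, -3.8193, 0.1910)
step 2: θ'=2.4410 (R=1.3333) → pose (-4.1825, -1.4909, 2.4410)
step 3: θ'=2.4410 (straight) → pose (-1.7936, -3.5055, 2.4410)
step 4: θ'=2.8160 (R=4.0000) → pose (-3.0928, -2.7735, 2.8160)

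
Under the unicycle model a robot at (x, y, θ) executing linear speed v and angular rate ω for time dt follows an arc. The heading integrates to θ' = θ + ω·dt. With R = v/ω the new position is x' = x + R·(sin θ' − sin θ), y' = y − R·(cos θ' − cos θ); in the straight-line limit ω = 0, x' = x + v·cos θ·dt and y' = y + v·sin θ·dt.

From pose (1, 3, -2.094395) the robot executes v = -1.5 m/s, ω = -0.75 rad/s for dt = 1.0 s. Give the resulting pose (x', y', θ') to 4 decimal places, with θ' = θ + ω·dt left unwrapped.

θ' = -2.0944 + -0.75·1.0 = -2.8444
R = v/ω = -1.5/-0.75 = 2.0000
x' = 1 + 2.0000·(sin -2.8444 − sin -2.0944) = 2.1464
y' = 3 − 2.0000·(cos -2.8444 − cos -2.0944) = 3.9123

(2.1464, 3.9123, -2.8444)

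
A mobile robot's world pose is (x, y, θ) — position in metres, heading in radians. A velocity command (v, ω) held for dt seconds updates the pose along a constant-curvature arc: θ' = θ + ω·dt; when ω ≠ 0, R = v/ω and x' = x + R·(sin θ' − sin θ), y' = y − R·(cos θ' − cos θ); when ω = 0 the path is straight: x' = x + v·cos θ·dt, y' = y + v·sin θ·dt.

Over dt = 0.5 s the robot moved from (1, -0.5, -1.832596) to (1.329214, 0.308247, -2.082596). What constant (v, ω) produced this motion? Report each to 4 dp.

Δθ = -2.082596 − -1.832596 = -0.250000
ω = Δθ/dt = -0.250000/0.5 = -0.5000
R = −Δy/(cos θ' − cos θ) = 3.5000
v = R·ω = 3.5000·-0.5000 = -1.7500

v = -1.7500, ω = -0.5000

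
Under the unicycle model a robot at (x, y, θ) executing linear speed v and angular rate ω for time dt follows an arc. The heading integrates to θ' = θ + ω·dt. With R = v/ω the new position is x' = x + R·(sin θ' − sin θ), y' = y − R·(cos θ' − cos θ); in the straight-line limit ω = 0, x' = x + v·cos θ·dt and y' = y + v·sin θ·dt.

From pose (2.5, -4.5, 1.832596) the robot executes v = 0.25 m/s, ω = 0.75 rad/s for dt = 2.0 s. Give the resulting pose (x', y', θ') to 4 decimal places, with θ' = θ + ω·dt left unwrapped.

θ' = 1.8326 + 0.75·2.0 = 3.3326
R = v/ω = 0.25/0.75 = 0.3333
x' = 2.5 + 0.3333·(sin 3.3326 − sin 1.8326) = 2.1147
y' = -4.5 − 0.3333·(cos 3.3326 − cos 1.8326) = -4.2590

(2.1147, -4.2590, 3.3326)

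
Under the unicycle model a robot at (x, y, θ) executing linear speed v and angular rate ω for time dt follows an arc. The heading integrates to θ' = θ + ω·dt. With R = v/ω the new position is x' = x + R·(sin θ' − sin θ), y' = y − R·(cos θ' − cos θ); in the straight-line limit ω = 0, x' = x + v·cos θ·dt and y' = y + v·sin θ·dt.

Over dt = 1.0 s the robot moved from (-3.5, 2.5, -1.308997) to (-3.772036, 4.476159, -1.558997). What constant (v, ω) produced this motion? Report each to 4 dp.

v = -2.0000, ω = -0.2500

Δθ = -1.558997 − -1.308997 = -0.250000
ω = Δθ/dt = -0.250000/1.0 = -0.2500
R = −Δy/(cos θ' − cos θ) = 8.0000
v = R·ω = 8.0000·-0.2500 = -2.0000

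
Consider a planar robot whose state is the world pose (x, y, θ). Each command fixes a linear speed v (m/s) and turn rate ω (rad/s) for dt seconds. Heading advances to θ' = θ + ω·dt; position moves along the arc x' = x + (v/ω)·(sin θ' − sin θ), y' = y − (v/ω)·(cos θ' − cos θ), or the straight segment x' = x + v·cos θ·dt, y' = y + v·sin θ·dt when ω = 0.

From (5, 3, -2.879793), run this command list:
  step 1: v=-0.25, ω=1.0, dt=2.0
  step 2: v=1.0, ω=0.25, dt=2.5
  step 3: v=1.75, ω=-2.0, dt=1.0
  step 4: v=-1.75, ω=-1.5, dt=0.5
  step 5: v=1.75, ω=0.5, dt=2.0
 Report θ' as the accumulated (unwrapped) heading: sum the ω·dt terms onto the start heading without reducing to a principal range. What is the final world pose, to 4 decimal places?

(5.7067, -0.8975, -2.0048)

step 1: θ'=-0.8798 (R=-0.2500) → pose (5.1279, 3.4008, -0.8798)
step 2: θ'=-0.2548 (R=4.0000) → pose (7.2022, 2.0792, -0.2548)
step 3: θ'=-2.2548 (R=-0.8750) → pose (7.6598, 0.6795, -2.2548)
step 4: θ'=-3.0048 (R=1.1667) → pose (8.4050, 1.0981, -3.0048)
step 5: θ'=-2.0048 (R=3.5000) → pose (5.7067, -0.8975, -2.0048)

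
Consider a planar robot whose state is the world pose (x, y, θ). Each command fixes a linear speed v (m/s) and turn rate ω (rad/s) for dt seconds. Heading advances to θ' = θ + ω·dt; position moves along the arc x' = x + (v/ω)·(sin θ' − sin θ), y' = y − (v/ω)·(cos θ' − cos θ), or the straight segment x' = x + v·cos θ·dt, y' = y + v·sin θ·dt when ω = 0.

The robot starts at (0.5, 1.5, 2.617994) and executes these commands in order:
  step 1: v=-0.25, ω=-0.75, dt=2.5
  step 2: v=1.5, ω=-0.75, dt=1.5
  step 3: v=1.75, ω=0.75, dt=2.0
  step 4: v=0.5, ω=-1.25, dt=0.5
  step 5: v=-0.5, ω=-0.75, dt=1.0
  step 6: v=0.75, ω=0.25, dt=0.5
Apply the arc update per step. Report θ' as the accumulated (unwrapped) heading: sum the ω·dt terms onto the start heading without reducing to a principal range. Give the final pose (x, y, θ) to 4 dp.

(5.6785, 2.5406, -0.1320)

step 1: θ'=0.7430 (R=0.3333) → pose (0.5588, 0.9658, 0.7430)
step 2: θ'=-0.3820 (R=-2.0000) → pose (2.6574, 1.3488, -0.3820)
step 3: θ'=1.1180 (R=2.3333) → pose (5.6254, 2.4931, 1.1180)
step 4: θ'=0.4930 (R=-0.4000) → pose (5.7958, 2.6705, 0.4930)
step 5: θ'=-0.2570 (R=0.6667) → pose (5.3108, 2.6130, -0.2570)
step 6: θ'=-0.1320 (R=3.0000) → pose (5.6785, 2.5406, -0.1320)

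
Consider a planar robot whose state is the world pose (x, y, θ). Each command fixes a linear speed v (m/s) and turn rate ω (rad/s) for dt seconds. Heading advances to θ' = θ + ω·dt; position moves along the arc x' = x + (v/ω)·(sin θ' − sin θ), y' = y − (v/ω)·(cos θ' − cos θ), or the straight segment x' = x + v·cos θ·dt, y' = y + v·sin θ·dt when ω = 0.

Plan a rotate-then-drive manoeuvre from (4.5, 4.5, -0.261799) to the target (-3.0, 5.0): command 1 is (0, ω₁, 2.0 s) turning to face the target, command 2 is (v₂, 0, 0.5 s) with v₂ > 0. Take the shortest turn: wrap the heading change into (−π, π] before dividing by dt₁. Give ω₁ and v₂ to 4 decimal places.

ω₁ = -1.4732, v₂ = 15.0333

heading to target = atan2(5−4.5, -3−4.5) = 3.0750
Δθ = wrap(3.0750 − -0.2618) = -2.9464; ω₁ = Δθ/dt₁ = -1.4732
distance = √((-3−4.5)² + (5−4.5)²) = 7.5166; v₂ = distance/dt₂ = 15.0333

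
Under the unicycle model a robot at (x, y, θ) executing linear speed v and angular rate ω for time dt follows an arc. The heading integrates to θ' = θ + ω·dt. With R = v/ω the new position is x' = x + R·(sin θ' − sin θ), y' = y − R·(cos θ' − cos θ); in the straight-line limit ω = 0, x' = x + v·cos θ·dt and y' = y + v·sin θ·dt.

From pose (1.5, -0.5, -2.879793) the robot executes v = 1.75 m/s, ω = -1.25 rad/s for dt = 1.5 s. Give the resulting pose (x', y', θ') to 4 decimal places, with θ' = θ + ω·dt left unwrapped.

(-0.2611, 0.9116, -4.7548)

θ' = -2.8798 + -1.25·1.5 = -4.7548
R = v/ω = 1.75/-1.25 = -1.4000
x' = 1.5 + -1.4000·(sin -4.7548 − sin -2.8798) = -0.2611
y' = -0.5 − -1.4000·(cos -4.7548 − cos -2.8798) = 0.9116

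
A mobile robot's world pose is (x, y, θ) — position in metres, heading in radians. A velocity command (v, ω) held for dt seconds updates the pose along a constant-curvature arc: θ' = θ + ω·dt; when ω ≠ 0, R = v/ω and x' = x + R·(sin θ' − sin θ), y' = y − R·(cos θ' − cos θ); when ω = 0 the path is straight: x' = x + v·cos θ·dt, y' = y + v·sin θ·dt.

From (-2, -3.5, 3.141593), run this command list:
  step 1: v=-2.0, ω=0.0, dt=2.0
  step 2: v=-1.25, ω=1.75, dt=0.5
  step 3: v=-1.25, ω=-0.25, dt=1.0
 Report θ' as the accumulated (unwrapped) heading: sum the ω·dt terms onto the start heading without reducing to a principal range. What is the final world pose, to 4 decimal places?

(3.4605, -2.3937, 3.7666)

step 1: θ'=3.1416 (straight) → pose (2.0000, -3.5000, 3.1416)
step 2: θ'=4.0166 (R=-0.7143) → pose (2.5482, -3.2436, 4.0166)
step 3: θ'=3.7666 (R=5.0000) → pose (3.4605, -2.3937, 3.7666)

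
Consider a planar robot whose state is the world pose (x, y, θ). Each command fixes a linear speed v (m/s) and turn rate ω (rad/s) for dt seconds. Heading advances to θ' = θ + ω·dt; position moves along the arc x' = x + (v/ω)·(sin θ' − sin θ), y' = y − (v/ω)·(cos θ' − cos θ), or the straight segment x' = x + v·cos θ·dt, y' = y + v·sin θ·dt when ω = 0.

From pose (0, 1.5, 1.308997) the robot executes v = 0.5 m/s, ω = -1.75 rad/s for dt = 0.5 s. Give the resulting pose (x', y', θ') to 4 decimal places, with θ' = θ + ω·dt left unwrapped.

(0.1558, 1.6853, 0.4340)

θ' = 1.3090 + -1.75·0.5 = 0.4340
R = v/ω = 0.5/-1.75 = -0.2857
x' = 0 + -0.2857·(sin 0.4340 − sin 1.3090) = 0.1558
y' = 1.5 − -0.2857·(cos 0.4340 − cos 1.3090) = 1.6853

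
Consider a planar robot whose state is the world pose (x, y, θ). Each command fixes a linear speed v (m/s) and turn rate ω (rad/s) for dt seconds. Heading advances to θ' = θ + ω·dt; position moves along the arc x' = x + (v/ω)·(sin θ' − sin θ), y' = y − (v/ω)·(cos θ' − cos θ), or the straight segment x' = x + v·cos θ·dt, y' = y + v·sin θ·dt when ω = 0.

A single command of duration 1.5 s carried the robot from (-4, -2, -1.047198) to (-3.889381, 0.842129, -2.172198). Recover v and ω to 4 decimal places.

v = -2.0000, ω = -0.7500

Δθ = -2.172198 − -1.047198 = -1.125000
ω = Δθ/dt = -1.125000/1.5 = -0.7500
R = −Δy/(cos θ' − cos θ) = 2.6667
v = R·ω = 2.6667·-0.7500 = -2.0000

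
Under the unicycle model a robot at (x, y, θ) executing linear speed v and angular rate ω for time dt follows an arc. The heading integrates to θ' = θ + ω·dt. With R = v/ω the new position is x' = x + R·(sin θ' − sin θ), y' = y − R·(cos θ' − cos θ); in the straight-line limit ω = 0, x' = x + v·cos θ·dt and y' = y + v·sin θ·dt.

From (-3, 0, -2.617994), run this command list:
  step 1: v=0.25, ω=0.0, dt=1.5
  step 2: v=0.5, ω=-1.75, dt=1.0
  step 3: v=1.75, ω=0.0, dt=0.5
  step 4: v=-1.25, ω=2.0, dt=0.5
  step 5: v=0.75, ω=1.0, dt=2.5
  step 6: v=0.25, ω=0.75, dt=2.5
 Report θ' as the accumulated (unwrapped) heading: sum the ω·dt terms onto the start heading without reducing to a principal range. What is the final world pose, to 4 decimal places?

step 1: θ'=-2.6180 (straight) → pose (-3.3248, -0.1875, -2.6180)
step 2: θ'=-4.3680 (R=-0.2857) → pose (-3.7366, -0.0365, -4.3680)
step 3: θ'=-4.3680 (straight) → pose (-4.0320, 0.7871, -4.3680)
step 4: θ'=-3.3680 (R=-0.6250) → pose (-3.5840, 0.3891, -3.3680)
step 5: θ'=-0.8680 (R=0.7500) → pose (-4.3246, -0.8266, -0.8680)
step 6: θ'=1.0070 (R=0.3333) → pose (-3.7885, -0.7893, 1.0070)

(-3.7885, -0.7893, 1.0070)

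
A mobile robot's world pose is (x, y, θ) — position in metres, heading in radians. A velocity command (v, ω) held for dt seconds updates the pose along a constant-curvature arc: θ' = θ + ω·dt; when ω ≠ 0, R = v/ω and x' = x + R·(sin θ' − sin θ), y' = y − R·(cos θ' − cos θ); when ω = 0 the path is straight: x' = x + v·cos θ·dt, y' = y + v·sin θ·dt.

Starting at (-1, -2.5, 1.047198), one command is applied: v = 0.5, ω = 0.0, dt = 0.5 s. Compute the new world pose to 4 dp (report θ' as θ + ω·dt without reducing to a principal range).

(-0.8750, -2.2835, 1.0472)

θ' = 1.0472 + 0.0·0.5 = 1.0472
ω = 0 → straight: x' = -1 + 0.5·cos(1.0472)·0.5 = -0.8750
y' = -2.5 + 0.5·sin(1.0472)·0.5 = -2.2835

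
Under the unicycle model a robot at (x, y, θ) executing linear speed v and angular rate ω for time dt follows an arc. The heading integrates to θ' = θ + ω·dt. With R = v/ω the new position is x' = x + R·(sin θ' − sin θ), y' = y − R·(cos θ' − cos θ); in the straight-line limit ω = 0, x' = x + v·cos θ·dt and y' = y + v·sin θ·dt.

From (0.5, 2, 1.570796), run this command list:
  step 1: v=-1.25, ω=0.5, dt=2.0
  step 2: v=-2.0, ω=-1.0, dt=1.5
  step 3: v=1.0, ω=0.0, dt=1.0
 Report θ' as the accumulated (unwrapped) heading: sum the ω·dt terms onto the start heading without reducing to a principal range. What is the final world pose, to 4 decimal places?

(2.8032, -1.8679, 1.0708)

step 1: θ'=2.5708 (R=-2.5000) → pose (1.6492, -0.1037, 2.5708)
step 2: θ'=1.0708 (R=2.0000) → pose (2.3238, -2.7455, 1.0708)
step 3: θ'=1.0708 (straight) → pose (2.8032, -1.8679, 1.0708)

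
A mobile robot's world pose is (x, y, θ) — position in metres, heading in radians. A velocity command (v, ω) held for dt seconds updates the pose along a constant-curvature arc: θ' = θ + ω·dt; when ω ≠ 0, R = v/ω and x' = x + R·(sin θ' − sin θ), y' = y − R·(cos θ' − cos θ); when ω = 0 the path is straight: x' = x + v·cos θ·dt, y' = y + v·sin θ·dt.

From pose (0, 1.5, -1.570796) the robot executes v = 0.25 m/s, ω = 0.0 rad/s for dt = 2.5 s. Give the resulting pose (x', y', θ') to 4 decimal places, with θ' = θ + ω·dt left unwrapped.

(0.0000, 0.8750, -1.5708)

θ' = -1.5708 + 0.0·2.5 = -1.5708
ω = 0 → straight: x' = 0 + 0.25·cos(-1.5708)·2.5 = 0.0000
y' = 1.5 + 0.25·sin(-1.5708)·2.5 = 0.8750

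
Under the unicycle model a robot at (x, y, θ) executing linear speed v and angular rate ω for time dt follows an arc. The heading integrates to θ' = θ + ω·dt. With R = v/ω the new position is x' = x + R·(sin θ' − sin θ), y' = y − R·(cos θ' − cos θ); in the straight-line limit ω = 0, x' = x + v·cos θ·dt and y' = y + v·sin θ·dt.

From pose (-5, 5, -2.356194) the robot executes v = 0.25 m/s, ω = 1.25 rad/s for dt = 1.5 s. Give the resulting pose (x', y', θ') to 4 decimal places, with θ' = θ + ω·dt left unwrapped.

θ' = -2.3562 + 1.25·1.5 = -0.4812
R = v/ω = 0.25/1.25 = 0.2000
x' = -5 + 0.2000·(sin -0.4812 − sin -2.3562) = -4.9511
y' = 5 − 0.2000·(cos -0.4812 − cos -2.3562) = 4.6813

(-4.9511, 4.6813, -0.4812)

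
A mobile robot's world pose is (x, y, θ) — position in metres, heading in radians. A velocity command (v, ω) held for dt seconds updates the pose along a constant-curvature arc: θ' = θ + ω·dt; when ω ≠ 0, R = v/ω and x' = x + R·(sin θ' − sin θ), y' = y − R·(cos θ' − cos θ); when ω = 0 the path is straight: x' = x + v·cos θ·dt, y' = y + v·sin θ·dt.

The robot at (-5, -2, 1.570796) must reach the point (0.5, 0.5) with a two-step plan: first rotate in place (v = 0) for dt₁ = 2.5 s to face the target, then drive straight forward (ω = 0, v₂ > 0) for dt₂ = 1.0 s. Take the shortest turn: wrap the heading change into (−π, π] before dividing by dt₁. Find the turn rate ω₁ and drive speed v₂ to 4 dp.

heading to target = atan2(0.5−-2, 0.5−-5) = 0.4266
Δθ = wrap(0.4266 − 1.5708) = -1.1442; ω₁ = Δθ/dt₁ = -0.4577
distance = √((0.5−-5)² + (0.5−-2)²) = 6.0415; v₂ = distance/dt₂ = 6.0415

ω₁ = -0.4577, v₂ = 6.0415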